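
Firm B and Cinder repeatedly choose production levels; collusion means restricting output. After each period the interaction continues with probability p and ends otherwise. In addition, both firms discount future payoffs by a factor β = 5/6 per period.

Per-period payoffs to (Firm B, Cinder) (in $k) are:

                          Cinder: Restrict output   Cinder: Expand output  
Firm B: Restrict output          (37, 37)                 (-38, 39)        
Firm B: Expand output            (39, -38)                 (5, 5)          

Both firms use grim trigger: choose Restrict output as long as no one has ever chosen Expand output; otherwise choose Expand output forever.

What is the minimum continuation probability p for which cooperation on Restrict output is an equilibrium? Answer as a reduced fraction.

Expected continuation weight on next period's payoff is β·p = 5/6·p, which plays the role of the discount factor.
Cooperation requires 5/6·p ≥ (39−37)/(39−5) = 1/17, hence p ≥ 6/85.

6/85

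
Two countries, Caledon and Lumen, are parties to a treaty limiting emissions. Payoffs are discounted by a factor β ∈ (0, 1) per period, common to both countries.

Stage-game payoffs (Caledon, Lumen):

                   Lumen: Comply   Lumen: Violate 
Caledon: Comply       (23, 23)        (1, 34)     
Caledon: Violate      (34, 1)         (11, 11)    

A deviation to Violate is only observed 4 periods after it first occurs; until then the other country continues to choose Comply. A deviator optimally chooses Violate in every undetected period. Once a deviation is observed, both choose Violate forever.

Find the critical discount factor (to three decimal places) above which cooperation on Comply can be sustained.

0.832

Deviating for the 4 undetected periods gains 34−23 = 11 per period over cooperation, then loses 23−11 = 12 per period forever once punishment starts.
Gain: 11(1 + β + … + β^3); loss: 12·β^4/(1−β).
No profitable deviation ⇔ 11(1−β^4) ≤ 12·β^4, i.e. β^4 ≥ 11/(11+12) = 11/23.
Hence β ≥ (11/23)^(1/4) ≈ 0.832.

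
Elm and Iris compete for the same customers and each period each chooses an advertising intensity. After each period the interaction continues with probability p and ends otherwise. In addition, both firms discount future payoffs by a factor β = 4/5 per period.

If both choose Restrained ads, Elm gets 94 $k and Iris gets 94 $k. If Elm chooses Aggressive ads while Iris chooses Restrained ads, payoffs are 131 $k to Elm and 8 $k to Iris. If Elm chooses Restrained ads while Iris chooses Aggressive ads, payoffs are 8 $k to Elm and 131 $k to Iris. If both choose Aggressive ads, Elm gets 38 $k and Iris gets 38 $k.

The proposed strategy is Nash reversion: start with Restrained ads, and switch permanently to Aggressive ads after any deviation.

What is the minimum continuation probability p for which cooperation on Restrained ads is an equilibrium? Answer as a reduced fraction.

185/372

Expected continuation weight on next period's payoff is β·p = 4/5·p, which plays the role of the discount factor.
Cooperation requires 4/5·p ≥ (131−94)/(131−38) = 37/93, hence p ≥ 185/372.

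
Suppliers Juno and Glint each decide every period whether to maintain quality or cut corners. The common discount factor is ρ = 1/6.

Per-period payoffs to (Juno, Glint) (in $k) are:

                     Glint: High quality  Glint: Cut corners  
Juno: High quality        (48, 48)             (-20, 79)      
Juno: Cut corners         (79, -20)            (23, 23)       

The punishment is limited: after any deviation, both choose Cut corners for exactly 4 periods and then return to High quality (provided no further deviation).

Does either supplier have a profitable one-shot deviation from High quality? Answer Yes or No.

A one-shot deviation gives 79 now, then 23 for 4 periods, then back to 48.
Gain from deviating: (79−48) today; loss: (48−23) in each of the next 4 periods.
No-deviation condition: (48−23)(ρ+…+ρ^4) ≥ 79−48, i.e. ρ+…+ρ^4 ≥ 31/25.
At ρ = 1/6: ρ+…+ρ^4 = 0.1998 < 1.2400.
So cooperation is not sustainable.

Yes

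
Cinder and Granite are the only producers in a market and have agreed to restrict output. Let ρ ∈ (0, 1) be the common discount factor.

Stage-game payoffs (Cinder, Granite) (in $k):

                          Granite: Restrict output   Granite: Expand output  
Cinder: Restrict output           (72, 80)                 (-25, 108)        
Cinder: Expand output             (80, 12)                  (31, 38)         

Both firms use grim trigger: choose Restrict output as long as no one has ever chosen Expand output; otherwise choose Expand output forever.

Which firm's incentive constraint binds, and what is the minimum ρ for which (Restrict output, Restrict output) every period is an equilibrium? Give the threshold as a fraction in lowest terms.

For Cinder: deviation gain 80−72 = 8, per-period punishment loss 72−31 = 41. IC gives ρ ≥ 8/49.
For Granite: gain 28, loss 42 per period, so ρ ≥ 28/70 = 2/5.
The tighter constraint is Granite's, so cooperation needs ρ ≥ 2/5.

Granite; ρ ≥ 2/5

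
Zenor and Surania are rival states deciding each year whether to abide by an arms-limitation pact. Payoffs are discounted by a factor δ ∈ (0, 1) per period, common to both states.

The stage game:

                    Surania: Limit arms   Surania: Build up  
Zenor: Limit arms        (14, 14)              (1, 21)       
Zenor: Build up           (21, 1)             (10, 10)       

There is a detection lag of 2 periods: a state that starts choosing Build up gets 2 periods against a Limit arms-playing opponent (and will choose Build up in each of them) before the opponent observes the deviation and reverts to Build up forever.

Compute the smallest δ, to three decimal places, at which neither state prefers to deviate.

0.798

A deviator earns 21 for 2 periods, then 10 forever; cooperating earns 14 forever. Multiplying the IC by (1−δ):
14 ≥ 21(1−δ^2) + 10δ^2, so 11·δ^2 ≥ 7 and δ^2 ≥ 7/11.
δ ≥ (7/11)^(1/2) ≈ 0.798.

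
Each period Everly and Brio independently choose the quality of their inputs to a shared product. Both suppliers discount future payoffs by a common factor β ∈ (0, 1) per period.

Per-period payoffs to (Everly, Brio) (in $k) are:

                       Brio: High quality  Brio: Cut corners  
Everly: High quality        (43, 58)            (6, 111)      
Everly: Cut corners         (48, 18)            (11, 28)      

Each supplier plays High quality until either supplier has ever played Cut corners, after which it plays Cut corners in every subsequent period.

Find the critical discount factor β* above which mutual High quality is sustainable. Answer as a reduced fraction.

53/83

Everly's threshold: (48−43)/(48−11) = 5/37.
Brio's threshold: (111−58)/(111−28) = 53/83.
5/37 < 53/83, so Brio binds and β* = 53/83.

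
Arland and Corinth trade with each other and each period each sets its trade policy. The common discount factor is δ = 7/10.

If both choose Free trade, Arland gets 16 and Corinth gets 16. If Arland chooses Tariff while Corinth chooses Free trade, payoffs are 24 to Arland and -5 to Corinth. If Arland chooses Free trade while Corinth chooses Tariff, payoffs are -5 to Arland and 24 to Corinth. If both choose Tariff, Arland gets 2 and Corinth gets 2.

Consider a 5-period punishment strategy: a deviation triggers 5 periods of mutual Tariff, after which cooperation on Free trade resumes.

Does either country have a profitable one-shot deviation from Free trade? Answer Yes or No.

No

Comparing payoff streams over the 6 periods until play realigns: cooperate → 16(1+δ+…+δ^5); deviate → 24 + 2(δ+…+δ^5).
Cooperation is sustained iff (16−2)(δ+…+δ^5) ≥ 24−16.
δ+…+δ^5 = 7/10·(1−(7/10)^5)/(1−7/10) = 1.9412, and (24−16)/(16−2) = 0.5714.
1.9412 ≥ 0.5714, so cooperation is sustainable.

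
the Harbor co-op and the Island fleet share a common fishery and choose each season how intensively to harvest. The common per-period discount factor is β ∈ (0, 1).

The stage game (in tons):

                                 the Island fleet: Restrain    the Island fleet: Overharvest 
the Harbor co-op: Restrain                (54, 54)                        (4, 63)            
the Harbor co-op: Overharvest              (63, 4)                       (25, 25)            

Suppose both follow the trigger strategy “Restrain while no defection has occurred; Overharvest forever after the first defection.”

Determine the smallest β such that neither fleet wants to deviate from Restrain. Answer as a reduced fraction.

Cooperation forever yields 54 each period: 54/(1−β).
Deviating yields 63 once, then 25 forever: 63 + 25β/(1−β).
No profitable deviation requires 54/(1−β) ≥ 63 + 25β/(1−β).
Multiplying by (1−β): 54 ≥ 63(1−β) + 25β = 63 − 38β.
So 38β ≥ 9, i.e. β ≥ 9/38.

9/38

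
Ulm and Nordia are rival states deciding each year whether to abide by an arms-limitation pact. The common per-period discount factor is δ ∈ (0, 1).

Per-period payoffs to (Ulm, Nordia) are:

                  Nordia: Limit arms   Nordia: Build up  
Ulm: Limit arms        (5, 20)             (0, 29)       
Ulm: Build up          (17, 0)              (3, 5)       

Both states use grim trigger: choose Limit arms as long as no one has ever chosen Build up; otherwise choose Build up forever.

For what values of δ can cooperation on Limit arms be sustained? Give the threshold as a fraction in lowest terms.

6/7

Ulm: cooperation gives 5 each period; deviation gives 17 once then 3 forever.
  5/(1−δ) ≥ 17 + 3δ/(1−δ) ⇒ δ ≥ 12/14 = 6/7.
Nordia: cooperation gives 20 each period; deviation gives 29 once then 5 forever.
  δ ≥ 9/24 = 3/8.
Both must hold, so the binding constraint is Ulm's: δ ≥ 6/7.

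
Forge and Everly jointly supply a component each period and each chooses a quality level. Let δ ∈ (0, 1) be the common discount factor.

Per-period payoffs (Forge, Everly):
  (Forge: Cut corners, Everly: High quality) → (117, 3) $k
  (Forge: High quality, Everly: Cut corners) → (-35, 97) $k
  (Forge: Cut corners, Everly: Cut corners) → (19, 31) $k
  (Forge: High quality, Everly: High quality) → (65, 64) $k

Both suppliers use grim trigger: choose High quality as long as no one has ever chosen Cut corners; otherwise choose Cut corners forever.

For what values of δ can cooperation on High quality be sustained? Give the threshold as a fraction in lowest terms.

26/49

Forge's threshold: (117−65)/(117−19) = 26/49.
Everly's threshold: (97−64)/(97−31) = 1/2.
26/49 > 1/2, so Forge binds and δ* = 26/49.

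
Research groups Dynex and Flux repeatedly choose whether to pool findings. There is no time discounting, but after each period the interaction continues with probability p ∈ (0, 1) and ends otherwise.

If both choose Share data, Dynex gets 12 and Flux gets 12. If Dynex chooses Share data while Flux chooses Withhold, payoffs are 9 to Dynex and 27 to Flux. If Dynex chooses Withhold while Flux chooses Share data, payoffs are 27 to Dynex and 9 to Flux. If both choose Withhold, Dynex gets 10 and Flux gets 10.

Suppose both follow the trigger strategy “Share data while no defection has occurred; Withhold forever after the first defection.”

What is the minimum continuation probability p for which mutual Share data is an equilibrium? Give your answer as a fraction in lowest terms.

With no time discounting, the continuation probability p plays the role of the discount factor.
Grim-trigger IC: 12/(1−p) ≥ 27 + 10p/(1−p) ⇒ p ≥ (27−12)/(27−10) = 15/17.

15/17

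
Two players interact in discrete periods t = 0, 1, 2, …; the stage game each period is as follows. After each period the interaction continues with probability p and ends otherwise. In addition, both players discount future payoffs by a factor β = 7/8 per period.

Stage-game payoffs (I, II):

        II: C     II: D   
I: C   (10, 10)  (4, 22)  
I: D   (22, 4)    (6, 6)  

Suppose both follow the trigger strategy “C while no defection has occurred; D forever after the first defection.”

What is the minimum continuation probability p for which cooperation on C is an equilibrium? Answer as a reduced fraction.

6/7

Expected continuation weight on next period's payoff is β·p = 7/8·p, which plays the role of the discount factor.
Cooperation requires 7/8·p ≥ (22−10)/(22−6) = 3/4, hence p ≥ 6/7.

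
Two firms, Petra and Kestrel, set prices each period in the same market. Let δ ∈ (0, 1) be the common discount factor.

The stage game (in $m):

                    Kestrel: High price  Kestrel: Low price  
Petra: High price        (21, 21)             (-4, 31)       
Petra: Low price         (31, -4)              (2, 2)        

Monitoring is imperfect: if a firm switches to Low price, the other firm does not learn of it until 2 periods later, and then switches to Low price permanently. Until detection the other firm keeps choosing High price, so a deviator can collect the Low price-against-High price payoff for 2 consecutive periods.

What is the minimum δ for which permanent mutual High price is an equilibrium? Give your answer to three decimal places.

0.587

The best deviation is to choose Low price for all 2 undetected periods, earning 31 each, then 2 forever once detected.
Deviation value: 31(1−δ^2)/(1−δ) + 2δ^2/(1−δ); cooperation value: 21/(1−δ).
IC: 21 ≥ 31(1−δ^2) + 2δ^2 = 31 − 29δ^2.
So δ^2 ≥ 10/29, giving δ ≥ (10/29)^(1/2) ≈ 0.587.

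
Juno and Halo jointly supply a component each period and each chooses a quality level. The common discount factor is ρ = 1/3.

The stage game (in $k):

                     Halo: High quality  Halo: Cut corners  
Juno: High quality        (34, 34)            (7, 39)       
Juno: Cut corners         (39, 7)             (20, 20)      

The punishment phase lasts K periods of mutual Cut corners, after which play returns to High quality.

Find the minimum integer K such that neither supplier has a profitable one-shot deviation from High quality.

2

IC: ρ(1−ρ^K)/(1−ρ) ≥ (39−34)/(34−20) = 5/14.
With ρ = 1/3: need 1 − ρ^K ≥ 5/14·(1−1/3)/(1/3), i.e. ρ^K ≤ 0.2857.
Since (1/3)^1 = 0.3333 and (1/3)^2 = 0.1111, the smallest such K is 2.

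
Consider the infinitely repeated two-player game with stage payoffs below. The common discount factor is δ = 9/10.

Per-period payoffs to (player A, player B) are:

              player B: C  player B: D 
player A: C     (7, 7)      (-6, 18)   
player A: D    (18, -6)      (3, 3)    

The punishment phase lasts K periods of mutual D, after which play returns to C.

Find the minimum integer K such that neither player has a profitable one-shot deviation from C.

4

Need Σ_{k=1}^{K} δ^k ≥ (18−7)/(7−3) = 2.7500 at δ = 9/10.
At K = 3 the sum is 2.4390 < 2.7500; at K = 4 it is 3.0951 ≥ 2.7500.
So the minimum punishment length is K = 4.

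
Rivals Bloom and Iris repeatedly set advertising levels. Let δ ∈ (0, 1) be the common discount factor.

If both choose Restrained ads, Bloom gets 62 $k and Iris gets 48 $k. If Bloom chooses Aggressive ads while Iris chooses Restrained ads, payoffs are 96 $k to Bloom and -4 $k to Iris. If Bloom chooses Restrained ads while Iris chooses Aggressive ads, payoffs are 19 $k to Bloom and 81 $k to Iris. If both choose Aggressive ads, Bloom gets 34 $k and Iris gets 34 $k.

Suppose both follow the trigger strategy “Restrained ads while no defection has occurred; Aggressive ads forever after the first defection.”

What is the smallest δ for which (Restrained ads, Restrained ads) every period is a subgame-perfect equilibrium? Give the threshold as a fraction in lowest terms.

33/47

Bloom: cooperation gives 62 each period; deviation gives 96 once then 34 forever.
  62/(1−δ) ≥ 96 + 34δ/(1−δ) ⇒ δ ≥ 34/62 = 17/31.
Iris: cooperation gives 48 each period; deviation gives 81 once then 34 forever.
  δ ≥ 33/47.
Both must hold, so the binding constraint is Iris's: δ ≥ 33/47.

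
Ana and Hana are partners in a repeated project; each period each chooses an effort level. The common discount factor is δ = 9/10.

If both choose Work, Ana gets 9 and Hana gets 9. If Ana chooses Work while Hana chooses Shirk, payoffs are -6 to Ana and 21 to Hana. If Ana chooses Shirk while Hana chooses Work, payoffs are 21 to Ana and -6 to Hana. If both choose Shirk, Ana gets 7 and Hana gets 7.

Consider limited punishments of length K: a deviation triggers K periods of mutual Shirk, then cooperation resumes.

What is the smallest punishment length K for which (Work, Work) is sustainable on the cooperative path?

IC: δ(1−δ^K)/(1−δ) ≥ (21−9)/(9−7) = 6.
With δ = 9/10: need 1 − δ^K ≥ 6·(1−9/10)/(9/10), i.e. δ^K ≤ 0.3333.
Since (9/10)^10 = 0.3487 and (9/10)^11 = 0.3138, the smallest such K is 11.

11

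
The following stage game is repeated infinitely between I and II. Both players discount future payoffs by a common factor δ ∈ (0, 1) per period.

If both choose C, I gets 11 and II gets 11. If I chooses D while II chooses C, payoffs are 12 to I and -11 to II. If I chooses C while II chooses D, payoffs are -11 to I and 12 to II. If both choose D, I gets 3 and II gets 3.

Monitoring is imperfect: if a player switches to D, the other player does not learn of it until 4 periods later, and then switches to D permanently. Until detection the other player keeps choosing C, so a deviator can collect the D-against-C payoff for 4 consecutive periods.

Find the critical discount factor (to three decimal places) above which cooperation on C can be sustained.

0.577

Deviating for the 4 undetected periods gains 12−11 = 1 per period over cooperation, then loses 11−3 = 8 per period forever once punishment starts.
Gain: 1(1 + δ + … + δ^3); loss: 8·δ^4/(1−δ).
No profitable deviation ⇔ 1(1−δ^4) ≤ 8·δ^4, i.e. δ^4 ≥ 1/(1+8) = 1/9.
Hence δ ≥ (1/9)^(1/4) ≈ 0.577.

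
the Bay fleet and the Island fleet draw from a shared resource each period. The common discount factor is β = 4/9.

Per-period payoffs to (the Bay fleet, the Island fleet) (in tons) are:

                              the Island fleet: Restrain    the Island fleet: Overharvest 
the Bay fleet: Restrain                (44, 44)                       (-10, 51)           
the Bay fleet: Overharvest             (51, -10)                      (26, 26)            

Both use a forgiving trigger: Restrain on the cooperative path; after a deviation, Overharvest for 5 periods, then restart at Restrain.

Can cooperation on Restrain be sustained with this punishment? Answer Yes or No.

IC: β+…+β^5 ≥ (51−44)/(44−26) = 7/18.
At β = 4/9: partial sum = 0.7861 ≥ 0.3889. Cooperation sustainable.

Yes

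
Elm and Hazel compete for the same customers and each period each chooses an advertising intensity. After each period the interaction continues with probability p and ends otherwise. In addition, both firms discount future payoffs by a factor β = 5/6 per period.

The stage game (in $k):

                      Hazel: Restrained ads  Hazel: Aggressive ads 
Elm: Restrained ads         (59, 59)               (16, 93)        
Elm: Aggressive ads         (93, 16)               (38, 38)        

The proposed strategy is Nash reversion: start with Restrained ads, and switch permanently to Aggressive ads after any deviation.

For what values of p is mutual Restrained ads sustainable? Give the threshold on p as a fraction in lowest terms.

With continuation probability p and discount β, the effective per-period discount factor is βp.
Grim-trigger IC: βp ≥ (93−59)/(93−38) = 34/55.
So p ≥ (34/55)/(5/6) = 204/275.

204/275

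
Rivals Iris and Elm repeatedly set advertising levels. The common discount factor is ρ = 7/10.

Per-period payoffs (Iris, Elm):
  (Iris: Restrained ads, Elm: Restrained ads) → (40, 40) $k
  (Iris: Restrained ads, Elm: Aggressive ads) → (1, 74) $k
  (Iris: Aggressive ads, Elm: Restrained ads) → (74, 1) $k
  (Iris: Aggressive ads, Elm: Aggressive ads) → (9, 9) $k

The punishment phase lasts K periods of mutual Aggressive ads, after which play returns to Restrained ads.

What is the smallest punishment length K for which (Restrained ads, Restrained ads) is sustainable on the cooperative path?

2

Need Σ_{k=1}^{K} ρ^k ≥ (74−40)/(40−9) = 1.0968 at ρ = 7/10.
At K = 1 the sum is 0.7000 < 1.0968; at K = 2 it is 1.1900 ≥ 1.0968.
So the minimum punishment length is K = 2.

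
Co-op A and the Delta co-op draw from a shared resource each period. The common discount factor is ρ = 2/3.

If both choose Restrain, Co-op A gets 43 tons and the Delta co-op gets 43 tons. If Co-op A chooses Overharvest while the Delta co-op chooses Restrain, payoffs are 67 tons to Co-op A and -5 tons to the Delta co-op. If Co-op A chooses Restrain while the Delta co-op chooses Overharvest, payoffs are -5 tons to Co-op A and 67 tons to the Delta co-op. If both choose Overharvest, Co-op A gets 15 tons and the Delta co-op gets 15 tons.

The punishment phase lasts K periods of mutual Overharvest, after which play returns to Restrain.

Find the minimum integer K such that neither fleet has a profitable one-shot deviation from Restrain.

Need Σ_{k=1}^{K} ρ^k ≥ (67−43)/(43−15) = 0.8571 at ρ = 2/3.
At K = 1 the sum is 0.6667 < 0.8571; at K = 2 it is 1.1111 ≥ 0.8571.
So the minimum punishment length is K = 2.

2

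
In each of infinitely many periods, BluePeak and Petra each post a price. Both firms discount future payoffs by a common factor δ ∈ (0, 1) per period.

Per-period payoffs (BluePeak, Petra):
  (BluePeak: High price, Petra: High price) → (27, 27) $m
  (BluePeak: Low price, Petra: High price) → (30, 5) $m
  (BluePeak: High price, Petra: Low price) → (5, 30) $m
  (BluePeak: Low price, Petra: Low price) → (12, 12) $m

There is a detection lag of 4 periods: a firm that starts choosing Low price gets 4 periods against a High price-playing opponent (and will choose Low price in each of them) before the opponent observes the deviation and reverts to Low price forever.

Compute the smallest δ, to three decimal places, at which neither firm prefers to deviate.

A deviator earns 30 for 4 periods, then 12 forever; cooperating earns 27 forever. Multiplying the IC by (1−δ):
27 ≥ 30(1−δ^4) + 12δ^4, so 18·δ^4 ≥ 3 and δ^4 ≥ 1/6.
δ ≥ (1/6)^(1/4) ≈ 0.639.

0.639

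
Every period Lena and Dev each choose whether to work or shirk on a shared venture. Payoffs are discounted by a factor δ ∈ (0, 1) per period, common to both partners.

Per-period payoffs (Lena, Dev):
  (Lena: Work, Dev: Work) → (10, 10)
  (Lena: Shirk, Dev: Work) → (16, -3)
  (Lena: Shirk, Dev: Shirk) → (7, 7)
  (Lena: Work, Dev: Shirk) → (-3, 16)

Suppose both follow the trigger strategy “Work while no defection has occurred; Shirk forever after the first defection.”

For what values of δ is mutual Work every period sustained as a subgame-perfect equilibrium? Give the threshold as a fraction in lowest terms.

Under grim trigger the critical discount factor is (T−C)/(T−P) with T = 16, C = 10, P = 7.
δ* = (16−10)/(16−7) = 6/9 = 2/3.

2/3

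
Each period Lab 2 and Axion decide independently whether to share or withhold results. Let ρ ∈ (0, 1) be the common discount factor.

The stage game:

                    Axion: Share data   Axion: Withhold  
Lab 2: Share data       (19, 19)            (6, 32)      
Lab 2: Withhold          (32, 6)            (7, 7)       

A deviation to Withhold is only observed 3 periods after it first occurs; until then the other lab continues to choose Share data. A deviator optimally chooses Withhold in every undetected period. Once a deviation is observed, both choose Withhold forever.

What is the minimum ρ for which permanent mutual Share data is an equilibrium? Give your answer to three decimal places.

Deviating for the 3 undetected periods gains 32−19 = 13 per period over cooperation, then loses 19−7 = 12 per period forever once punishment starts.
Gain: 13(1 + ρ + … + ρ^2); loss: 12·ρ^3/(1−ρ).
No profitable deviation ⇔ 13(1−ρ^3) ≤ 12·ρ^3, i.e. ρ^3 ≥ 13/(13+12) = 13/25.
Hence ρ ≥ (13/25)^(1/3) ≈ 0.804.

0.804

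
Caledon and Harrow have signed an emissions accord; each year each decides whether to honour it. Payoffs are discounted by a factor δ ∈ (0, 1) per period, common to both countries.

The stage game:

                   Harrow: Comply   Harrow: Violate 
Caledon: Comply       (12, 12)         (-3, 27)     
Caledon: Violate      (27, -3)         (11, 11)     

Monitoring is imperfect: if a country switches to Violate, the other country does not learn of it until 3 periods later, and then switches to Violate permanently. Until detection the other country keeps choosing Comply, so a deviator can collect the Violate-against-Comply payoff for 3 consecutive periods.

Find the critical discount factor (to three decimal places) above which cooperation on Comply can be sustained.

A deviator earns 27 for 3 periods, then 11 forever; cooperating earns 12 forever. Multiplying the IC by (1−δ):
12 ≥ 27(1−δ^3) + 11δ^3, so 16·δ^3 ≥ 15 and δ^3 ≥ 15/16.
δ ≥ (15/16)^(1/3) ≈ 0.979.

0.979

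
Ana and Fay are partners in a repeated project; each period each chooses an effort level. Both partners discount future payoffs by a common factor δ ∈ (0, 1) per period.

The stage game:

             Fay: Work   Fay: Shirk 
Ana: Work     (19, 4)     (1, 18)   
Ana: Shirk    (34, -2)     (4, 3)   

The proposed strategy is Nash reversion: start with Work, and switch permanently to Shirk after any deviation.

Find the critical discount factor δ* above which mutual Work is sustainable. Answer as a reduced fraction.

14/15

Ana's threshold: (34−19)/(34−4) = 1/2.
Fay's threshold: (18−4)/(18−3) = 14/15.
1/2 < 14/15, so Fay binds and δ* = 14/15.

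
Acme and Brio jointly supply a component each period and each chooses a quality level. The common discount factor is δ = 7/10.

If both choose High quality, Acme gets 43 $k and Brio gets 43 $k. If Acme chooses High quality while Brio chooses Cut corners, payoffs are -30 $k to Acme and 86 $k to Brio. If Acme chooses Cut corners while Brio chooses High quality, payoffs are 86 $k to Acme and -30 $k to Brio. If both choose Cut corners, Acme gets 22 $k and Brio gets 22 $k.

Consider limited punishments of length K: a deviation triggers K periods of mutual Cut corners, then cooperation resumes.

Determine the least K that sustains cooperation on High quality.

Need Σ_{k=1}^{K} δ^k ≥ (86−43)/(43−22) = 2.0476 at δ = 7/10.
At K = 5 the sum is 1.9412 < 2.0476; at K = 6 it is 2.0588 ≥ 2.0476.
So the minimum punishment length is K = 6.

6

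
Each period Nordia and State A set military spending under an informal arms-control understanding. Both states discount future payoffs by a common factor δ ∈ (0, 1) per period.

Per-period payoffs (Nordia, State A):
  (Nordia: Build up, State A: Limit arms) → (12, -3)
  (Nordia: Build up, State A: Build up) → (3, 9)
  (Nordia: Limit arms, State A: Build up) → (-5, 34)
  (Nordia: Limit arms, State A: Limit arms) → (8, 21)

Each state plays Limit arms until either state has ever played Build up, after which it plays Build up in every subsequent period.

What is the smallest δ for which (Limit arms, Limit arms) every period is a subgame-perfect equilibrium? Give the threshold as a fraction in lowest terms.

Nordia's threshold: (12−8)/(12−3) = 4/9.
State A's threshold: (34−21)/(34−9) = 13/25.
4/9 < 13/25, so State A binds and δ* = 13/25.

13/25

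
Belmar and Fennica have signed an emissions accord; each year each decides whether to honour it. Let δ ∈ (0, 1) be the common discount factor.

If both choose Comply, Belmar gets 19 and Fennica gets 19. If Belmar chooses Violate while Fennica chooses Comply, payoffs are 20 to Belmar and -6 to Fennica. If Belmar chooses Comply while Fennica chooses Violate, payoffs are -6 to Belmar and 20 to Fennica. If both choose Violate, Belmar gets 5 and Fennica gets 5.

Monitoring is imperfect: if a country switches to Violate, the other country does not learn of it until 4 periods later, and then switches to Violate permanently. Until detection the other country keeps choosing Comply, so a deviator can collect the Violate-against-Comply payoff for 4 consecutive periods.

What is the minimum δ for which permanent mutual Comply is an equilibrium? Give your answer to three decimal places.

0.508

The best deviation is to choose Violate for all 4 undetected periods, earning 20 each, then 5 forever once detected.
Deviation value: 20(1−δ^4)/(1−δ) + 5δ^4/(1−δ); cooperation value: 19/(1−δ).
IC: 19 ≥ 20(1−δ^4) + 5δ^4 = 20 − 15δ^4.
So δ^4 ≥ 1/15, giving δ ≥ (1/15)^(1/4) ≈ 0.508.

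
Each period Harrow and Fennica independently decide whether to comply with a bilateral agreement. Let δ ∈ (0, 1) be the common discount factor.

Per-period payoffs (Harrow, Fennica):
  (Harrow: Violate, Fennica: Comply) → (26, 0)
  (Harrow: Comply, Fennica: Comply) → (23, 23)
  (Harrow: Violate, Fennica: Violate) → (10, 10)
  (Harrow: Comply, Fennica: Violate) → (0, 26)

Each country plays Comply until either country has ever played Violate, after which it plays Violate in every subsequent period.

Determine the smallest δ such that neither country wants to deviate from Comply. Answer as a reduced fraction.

23/(1−δ) ≥ 26 + 10δ/(1−δ)
23 ≥ 26 − 16δ
δ ≥ 3/16.

3/16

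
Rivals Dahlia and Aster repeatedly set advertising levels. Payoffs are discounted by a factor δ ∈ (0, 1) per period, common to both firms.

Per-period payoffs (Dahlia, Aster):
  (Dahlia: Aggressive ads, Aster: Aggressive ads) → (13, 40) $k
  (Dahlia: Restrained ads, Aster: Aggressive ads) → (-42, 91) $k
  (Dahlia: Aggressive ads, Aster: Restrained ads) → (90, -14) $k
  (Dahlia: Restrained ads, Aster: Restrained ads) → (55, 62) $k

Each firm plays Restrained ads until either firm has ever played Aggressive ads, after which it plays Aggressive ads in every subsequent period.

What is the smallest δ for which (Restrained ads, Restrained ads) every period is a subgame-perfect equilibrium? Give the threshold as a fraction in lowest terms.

Dahlia: cooperation gives 55 each period; deviation gives 90 once then 13 forever.
  55/(1−δ) ≥ 90 + 13δ/(1−δ) ⇒ δ ≥ 35/77 = 5/11.
Aster: cooperation gives 62 each period; deviation gives 91 once then 40 forever.
  δ ≥ 29/51.
Both must hold, so the binding constraint is Aster's: δ ≥ 29/51.

29/51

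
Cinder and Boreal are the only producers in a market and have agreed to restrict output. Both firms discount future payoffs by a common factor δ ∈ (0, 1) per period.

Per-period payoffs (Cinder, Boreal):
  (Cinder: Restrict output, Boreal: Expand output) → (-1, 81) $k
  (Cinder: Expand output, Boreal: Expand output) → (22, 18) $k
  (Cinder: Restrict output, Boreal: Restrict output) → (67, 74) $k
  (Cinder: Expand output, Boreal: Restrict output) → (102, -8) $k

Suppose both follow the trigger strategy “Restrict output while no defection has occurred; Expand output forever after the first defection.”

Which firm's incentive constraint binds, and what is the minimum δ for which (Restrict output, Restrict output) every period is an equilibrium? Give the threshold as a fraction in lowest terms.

Cinder; δ ≥ 7/16

For Cinder: deviation gain 102−67 = 35, per-period punishment loss 67−22 = 45. IC gives δ ≥ 35/80 = 7/16.
For Boreal: gain 7, loss 56 per period, so δ ≥ 7/63 = 1/9.
The tighter constraint is Cinder's, so cooperation needs δ ≥ 7/16.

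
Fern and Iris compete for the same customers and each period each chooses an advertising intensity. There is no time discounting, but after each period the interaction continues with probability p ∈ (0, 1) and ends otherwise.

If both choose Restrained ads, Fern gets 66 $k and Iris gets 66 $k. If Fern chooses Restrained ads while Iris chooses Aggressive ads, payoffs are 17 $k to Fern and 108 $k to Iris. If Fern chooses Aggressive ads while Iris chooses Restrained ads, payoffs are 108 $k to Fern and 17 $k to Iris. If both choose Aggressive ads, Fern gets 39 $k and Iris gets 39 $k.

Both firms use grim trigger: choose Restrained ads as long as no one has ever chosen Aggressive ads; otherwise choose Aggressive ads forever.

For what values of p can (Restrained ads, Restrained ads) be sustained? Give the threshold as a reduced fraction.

14/23

Expected cooperation value is 66 + p·66 + p²·66 + … = 66/(1−p); deviation gives 108 + p·39/(1−p).
66 ≥ 108(1−p) + 39p ⇒ 69p ≥ 42 ⇒ p ≥ 42/69 = 14/23.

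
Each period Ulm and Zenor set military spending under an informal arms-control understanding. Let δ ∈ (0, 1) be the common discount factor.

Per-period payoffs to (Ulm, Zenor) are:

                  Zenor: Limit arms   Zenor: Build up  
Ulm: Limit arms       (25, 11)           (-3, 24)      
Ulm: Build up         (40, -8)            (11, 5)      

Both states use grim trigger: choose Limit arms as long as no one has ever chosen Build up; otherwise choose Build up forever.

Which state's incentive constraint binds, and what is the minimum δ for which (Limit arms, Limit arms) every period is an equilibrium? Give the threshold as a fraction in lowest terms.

Zenor; δ ≥ 13/19

Ulm's threshold: (40−25)/(40−11) = 15/29.
Zenor's threshold: (24−11)/(24−5) = 13/19.
15/29 < 13/19, so Zenor binds and δ* = 13/19.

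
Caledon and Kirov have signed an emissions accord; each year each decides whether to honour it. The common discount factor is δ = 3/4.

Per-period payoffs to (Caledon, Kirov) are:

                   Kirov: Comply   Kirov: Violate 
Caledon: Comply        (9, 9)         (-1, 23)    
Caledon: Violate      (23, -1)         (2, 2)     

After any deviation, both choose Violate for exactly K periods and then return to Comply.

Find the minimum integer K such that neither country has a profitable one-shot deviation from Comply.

IC: δ(1−δ^K)/(1−δ) ≥ (23−9)/(9−2) = 2.
With δ = 3/4: need 1 − δ^K ≥ 2·(1−3/4)/(3/4), i.e. δ^K ≤ 0.3333.
Since (3/4)^3 = 0.4219 and (3/4)^4 = 0.3164, the smallest such K is 4.

4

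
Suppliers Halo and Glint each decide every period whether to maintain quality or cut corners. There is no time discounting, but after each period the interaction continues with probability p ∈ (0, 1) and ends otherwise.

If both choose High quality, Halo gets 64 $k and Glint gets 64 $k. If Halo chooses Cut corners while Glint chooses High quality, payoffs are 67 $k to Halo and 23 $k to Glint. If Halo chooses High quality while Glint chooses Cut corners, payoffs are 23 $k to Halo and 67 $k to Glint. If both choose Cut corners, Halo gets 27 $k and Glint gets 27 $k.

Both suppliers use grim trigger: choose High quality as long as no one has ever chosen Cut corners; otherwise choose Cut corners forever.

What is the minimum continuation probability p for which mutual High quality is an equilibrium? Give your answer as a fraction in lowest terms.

Expected cooperation value is 64 + p·64 + p²·64 + … = 64/(1−p); deviation gives 67 + p·27/(1−p).
64 ≥ 67(1−p) + 27p ⇒ 40p ≥ 3 ⇒ p ≥ 3/40.

3/40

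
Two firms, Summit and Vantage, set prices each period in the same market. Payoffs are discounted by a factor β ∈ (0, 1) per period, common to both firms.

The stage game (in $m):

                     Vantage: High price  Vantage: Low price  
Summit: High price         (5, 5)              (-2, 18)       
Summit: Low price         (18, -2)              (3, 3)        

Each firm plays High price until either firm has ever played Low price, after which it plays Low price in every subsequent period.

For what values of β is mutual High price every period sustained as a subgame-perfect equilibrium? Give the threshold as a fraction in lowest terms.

One-period gain from deviating is 18 − 5 = 13. The loss is 5 − 3 = 2 in every subsequent period, with present value 2·β/(1−β).
Deviation is unprofitable when 2·β/(1−β) ≥ 13, i.e. β/(1−β) ≥ 13/2.
Equivalently β ≥ 13/(13+2) = 13/15.

13/15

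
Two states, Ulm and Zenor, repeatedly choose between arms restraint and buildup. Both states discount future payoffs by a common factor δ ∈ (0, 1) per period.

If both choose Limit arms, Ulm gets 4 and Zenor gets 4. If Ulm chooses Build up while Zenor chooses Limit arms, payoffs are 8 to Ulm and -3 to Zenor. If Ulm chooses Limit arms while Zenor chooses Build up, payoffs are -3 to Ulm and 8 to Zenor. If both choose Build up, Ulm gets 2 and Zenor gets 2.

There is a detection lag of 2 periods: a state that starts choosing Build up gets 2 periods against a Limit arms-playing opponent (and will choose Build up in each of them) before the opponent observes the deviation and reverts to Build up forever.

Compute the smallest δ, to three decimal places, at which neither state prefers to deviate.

The best deviation is to choose Build up for all 2 undetected periods, earning 8 each, then 2 forever once detected.
Deviation value: 8(1−δ^2)/(1−δ) + 2δ^2/(1−δ); cooperation value: 4/(1−δ).
IC: 4 ≥ 8(1−δ^2) + 2δ^2 = 8 − 6δ^2.
So δ^2 ≥ 4/6 = 2/3, giving δ ≥ (2/3)^(1/2) ≈ 0.816.

0.816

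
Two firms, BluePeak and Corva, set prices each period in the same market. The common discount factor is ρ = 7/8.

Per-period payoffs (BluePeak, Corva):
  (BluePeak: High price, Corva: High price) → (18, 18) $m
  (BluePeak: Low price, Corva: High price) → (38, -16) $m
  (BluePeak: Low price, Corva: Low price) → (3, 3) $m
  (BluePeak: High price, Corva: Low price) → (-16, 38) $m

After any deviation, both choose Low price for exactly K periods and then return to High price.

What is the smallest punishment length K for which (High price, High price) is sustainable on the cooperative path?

Need Σ_{k=1}^{K} ρ^k ≥ (38−18)/(18−3) = 1.3333 at ρ = 7/8.
At K = 1 the sum is 0.8750 < 1.3333; at K = 2 it is 1.6406 ≥ 1.3333.
So the minimum punishment length is K = 2.

2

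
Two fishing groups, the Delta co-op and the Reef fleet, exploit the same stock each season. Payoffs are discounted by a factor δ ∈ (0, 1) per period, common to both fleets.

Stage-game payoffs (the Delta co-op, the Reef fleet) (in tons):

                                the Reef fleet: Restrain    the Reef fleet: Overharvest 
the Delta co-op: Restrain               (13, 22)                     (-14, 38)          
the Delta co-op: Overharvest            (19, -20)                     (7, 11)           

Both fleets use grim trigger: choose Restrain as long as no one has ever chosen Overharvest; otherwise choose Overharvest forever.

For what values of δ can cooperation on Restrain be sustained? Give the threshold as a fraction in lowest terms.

the Delta co-op's threshold: (19−13)/(19−7) = 1/2.
the Reef fleet's threshold: (38−22)/(38−11) = 16/27.
1/2 < 16/27, so the Reef fleet binds and δ* = 16/27.

16/27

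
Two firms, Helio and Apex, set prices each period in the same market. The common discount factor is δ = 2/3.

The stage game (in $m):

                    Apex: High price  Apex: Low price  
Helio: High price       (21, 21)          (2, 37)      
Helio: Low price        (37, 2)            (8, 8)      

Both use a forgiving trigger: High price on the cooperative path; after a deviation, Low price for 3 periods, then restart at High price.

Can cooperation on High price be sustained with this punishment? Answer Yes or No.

Yes

A one-shot deviation gives 37 now, then 8 for 3 periods, then back to 21.
Gain from deviating: (37−21) today; loss: (21−8) in each of the next 3 periods.
No-deviation condition: (21−8)(δ+…+δ^3) ≥ 37−21, i.e. δ+…+δ^3 ≥ 16/13.
At δ = 2/3: δ+…+δ^3 = 1.4074 ≥ 1.2308.
So cooperation is sustainable.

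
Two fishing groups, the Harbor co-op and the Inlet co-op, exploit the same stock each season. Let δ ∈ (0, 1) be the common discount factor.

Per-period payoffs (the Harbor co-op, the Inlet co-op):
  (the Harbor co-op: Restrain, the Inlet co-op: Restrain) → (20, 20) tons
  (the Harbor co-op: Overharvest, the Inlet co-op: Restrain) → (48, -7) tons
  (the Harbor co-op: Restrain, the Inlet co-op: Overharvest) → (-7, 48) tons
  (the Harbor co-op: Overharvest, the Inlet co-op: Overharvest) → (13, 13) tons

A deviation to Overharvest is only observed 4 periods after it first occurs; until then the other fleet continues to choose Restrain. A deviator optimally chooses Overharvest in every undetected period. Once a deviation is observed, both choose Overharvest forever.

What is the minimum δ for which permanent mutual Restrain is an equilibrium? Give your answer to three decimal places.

A deviator earns 48 for 4 periods, then 13 forever; cooperating earns 20 forever. Multiplying the IC by (1−δ):
20 ≥ 48(1−δ^4) + 13δ^4, so 35·δ^4 ≥ 28 and δ^4 ≥ 4/5.
δ ≥ (4/5)^(1/4) ≈ 0.946.

0.946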